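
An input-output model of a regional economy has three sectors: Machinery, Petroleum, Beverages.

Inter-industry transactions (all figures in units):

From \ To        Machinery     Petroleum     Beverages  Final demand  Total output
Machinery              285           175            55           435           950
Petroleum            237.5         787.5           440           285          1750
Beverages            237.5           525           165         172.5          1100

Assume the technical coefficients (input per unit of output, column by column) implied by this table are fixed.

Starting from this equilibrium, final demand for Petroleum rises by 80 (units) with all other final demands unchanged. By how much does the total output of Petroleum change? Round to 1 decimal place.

Technical coefficients a_ij = z_ij / X_j:
  a_MM = 285/950 = 0.30, a_PM = 237.5/950 = 0.25, a_BM = 237.5/950 = 0.25
  a_MP = 175/1750 = 0.10, a_PP = 787.5/1750 = 0.45, a_BP = 525/1750 = 0.30
  a_MB = 55/1100 = 0.05, a_PB = 440/1100 = 0.40, a_BB = 165/1100 = 0.15
I − A =
  [   0.70    -0.10    -0.05]
  [  -0.25     0.55    -0.40]
  [  -0.25    -0.30     0.85]
Cofactors of I−A, C_ij = (−1)^(i+j)·(minor ij) (rows/columns in the sector order above):
  C_11 = (0.55)(0.85) − (-0.40)(-0.30) = 0.3475
  C_12 = −[(-0.25)(0.85) − (-0.40)(-0.25)] = 0.3125
  C_13 = (-0.25)(-0.30) − (0.55)(-0.25) = 0.2125
  C_21 = −[(-0.10)(0.85) − (-0.05)(-0.30)] = 0.1000
  C_22 = (0.70)(0.85) − (-0.05)(-0.25) = 0.5825
  C_23 = −[(0.70)(-0.30) − (-0.10)(-0.25)] = 0.2350
  C_31 = (-0.10)(-0.40) − (-0.05)(0.55) = 0.0675
  C_32 = −[(0.70)(-0.40) − (-0.05)(-0.25)] = 0.2925
  C_33 = (0.70)(0.55) − (-0.10)(-0.25) = 0.3600
det(I−A) = Σ_j (I−A)_1j·C_1j = (0.70)(0.3475) + (-0.10)(0.3125) + (-0.05)(0.2125) = 0.201375
adj(I−A) = Cᵀ =
  [ 0.3475   0.1000   0.0675]
  [ 0.3125   0.5825   0.2925]
  [ 0.2125   0.2350   0.3600]
(I − A)⁻¹ = adj(I−A) / det(I−A) ≈
  [   1.7256     0.4966     0.3352]
  [   1.5518     2.8926     1.4525]
  [   1.0552     1.1670     1.7877]
Δx = (I − A)⁻¹ Δd with Δd having +80 in the Petroleum component and 0 elsewhere.
So Δx_P = L_PP · (+80), where L_PP = adj(I−A)_PP / det(I−A) = 0.5825 / 0.201375.
Δx_P = 0.5825 × (+80) / 0.201375 = 46.60 / 0.201375 ≈ 231.4.

Δx_P = 231.4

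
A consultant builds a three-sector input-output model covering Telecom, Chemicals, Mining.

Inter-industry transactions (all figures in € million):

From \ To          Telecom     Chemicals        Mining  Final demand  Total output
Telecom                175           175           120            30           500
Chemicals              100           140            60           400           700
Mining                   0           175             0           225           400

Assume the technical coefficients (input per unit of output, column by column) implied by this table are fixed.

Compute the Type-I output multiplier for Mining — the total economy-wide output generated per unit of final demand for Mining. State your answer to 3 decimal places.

m_3 = 2.102

Technical coefficients a_ij = z_ij / X_j:
  a_11 = 175/500 = 0.35, a_21 = 100/500 = 0.20, a_31 = 0/500 = 0.00
  a_12 = 175/700 = 0.25, a_22 = 140/700 = 0.20, a_32 = 175/700 = 0.25
  a_13 = 120/400 = 0.30, a_23 = 60/400 = 0.15, a_33 = 0/400 = 0.00
I − A =
  [   0.65    -0.25    -0.30]
  [  -0.20     0.80    -0.15]
  [   0.00    -0.25     1.00]
Cofactors of I−A, C_ij = (−1)^(i+j)·(minor ij) (rows/columns in the sector order above):
  C_11 = (0.80)(1.00) − (-0.15)(-0.25) = 0.7625
  C_12 = −[(-0.20)(1.00) − (-0.15)(0.00)] = 0.2000
  C_13 = (-0.20)(-0.25) − (0.80)(0.00) = 0.0500
  C_21 = −[(-0.25)(1.00) − (-0.30)(-0.25)] = 0.3250
  C_22 = (0.65)(1.00) − (-0.30)(0.00) = 0.6500
  C_23 = −[(0.65)(-0.25) − (-0.25)(0.00)] = 0.1625
  C_31 = (-0.25)(-0.15) − (-0.30)(0.80) = 0.2775
  C_32 = −[(0.65)(-0.15) − (-0.30)(-0.20)] = 0.1575
  C_33 = (0.65)(0.80) − (-0.25)(-0.20) = 0.4700
det(I−A) = Σ_j (I−A)_1j·C_1j = (0.65)(0.7625) + (-0.25)(0.2000) + (-0.30)(0.0500) = 0.430625
adj(I−A) = Cᵀ =
  [ 0.7625   0.3250   0.2775]
  [ 0.2000   0.6500   0.1575]
  [ 0.0500   0.1625   0.4700]
(I − A)⁻¹ = adj(I−A) / det(I−A) ≈
  [   1.7707     0.7547     0.6444]
  [   0.4644     1.5094     0.3657]
  [   0.1161     0.3774     1.0914]
The output multiplier for sector j is the column-j sum of the Leontief inverse (I − A)⁻¹ = adj(I−A) / det(I−A).
Column 3 of adj(I−A): (0.2775, 0.1575, 0.4700); det(I−A) = 0.430625.
m_3 = (0.2775 + 0.1575 + 0.4700) / 0.430625 = 0.905 / 0.430625 ≈ 2.102.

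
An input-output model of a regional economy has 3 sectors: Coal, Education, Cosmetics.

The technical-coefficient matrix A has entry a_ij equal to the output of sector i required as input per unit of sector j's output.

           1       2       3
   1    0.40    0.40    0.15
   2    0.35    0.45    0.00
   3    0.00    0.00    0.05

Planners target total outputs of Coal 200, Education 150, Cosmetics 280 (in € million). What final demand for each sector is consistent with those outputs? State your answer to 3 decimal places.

d_1 = 18.000, d_2 = 12.500, d_3 = 266.000

I − A =
  [   0.60    -0.40    -0.15]
  [  -0.35     0.55     0.00]
  [   0.00     0.00     0.95]
d = (I − A) x:
  d_1 = (+0.60)·200 + (-0.40)·150 + (-0.15)·280 = 18.000
  d_2 = (-0.35)·200 + (+0.55)·150 + (+0.00)·280 = 12.500
  d_3 = (+0.00)·200 + (+0.00)·150 + (+0.95)·280 = 266.000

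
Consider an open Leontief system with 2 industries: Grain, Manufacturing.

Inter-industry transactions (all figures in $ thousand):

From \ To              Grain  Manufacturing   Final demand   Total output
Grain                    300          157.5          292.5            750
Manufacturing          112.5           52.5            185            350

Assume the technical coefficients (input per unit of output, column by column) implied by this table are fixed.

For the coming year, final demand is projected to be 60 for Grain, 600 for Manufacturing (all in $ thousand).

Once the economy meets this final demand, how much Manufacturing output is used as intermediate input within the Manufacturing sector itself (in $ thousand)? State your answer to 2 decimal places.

Technical coefficients a_ij = z_ij / X_j:
  a_11 = 300/750 = 0.40, a_21 = 112.5/750 = 0.15
  a_12 = 157.5/350 = 0.45, a_22 = 52.5/350 = 0.15
I − A =
  [   0.60    -0.45]
  [  -0.15     0.85]
det(I−A) = (0.60)(0.85) − (-0.45)(-0.15) = 0.4425
adj(I−A) = [[0.85, 0.45], [0.15, 0.60]]
(I − A)⁻¹ = adj(I−A) / det(I−A) ≈
  [   1.9209     1.0169]
  [   0.3390     1.3559]
First solve x = (I − A)⁻¹ d = adj(I−A)·d / det(I−A); in particular x_2 = (0.15·60 + 0.60·600) / 0.4425 = 369.00 / 0.4425 ≈ 833.8983.
Intermediate flow from 2 to 2: z_22 = a_22 · x_2 = 0.15 × 369.00 / 0.4425 = 55.35 / 0.4425 ≈ 125.08.

z_22 = 125.08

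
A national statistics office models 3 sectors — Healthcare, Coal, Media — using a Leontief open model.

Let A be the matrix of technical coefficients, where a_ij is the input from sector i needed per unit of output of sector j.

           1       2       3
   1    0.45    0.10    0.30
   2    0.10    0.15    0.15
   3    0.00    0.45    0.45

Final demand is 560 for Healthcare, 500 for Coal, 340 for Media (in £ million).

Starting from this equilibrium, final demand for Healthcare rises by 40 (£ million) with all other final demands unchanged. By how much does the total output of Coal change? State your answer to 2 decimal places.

Δx_2 = 10.95

I − A =
  [   0.55    -0.10    -0.30]
  [  -0.10     0.85    -0.15]
  [   0.00    -0.45     0.55]
Cofactors of I−A, C_ij = (−1)^(i+j)·(minor ij) (rows/columns in the sector order above):
  C_11 = (0.85)(0.55) − (-0.15)(-0.45) = 0.4000
  C_12 = −[(-0.10)(0.55) − (-0.15)(0.00)] = 0.0550
  C_13 = (-0.10)(-0.45) − (0.85)(0.00) = 0.0450
  C_21 = −[(-0.10)(0.55) − (-0.30)(-0.45)] = 0.1900
  C_22 = (0.55)(0.55) − (-0.30)(0.00) = 0.3025
  C_23 = −[(0.55)(-0.45) − (-0.10)(0.00)] = 0.2475
  C_31 = (-0.10)(-0.15) − (-0.30)(0.85) = 0.2700
  C_32 = −[(0.55)(-0.15) − (-0.30)(-0.10)] = 0.1125
  C_33 = (0.55)(0.85) − (-0.10)(-0.10) = 0.4575
det(I−A) = Σ_j (I−A)_1j·C_1j = (0.55)(0.4000) + (-0.10)(0.0550) + (-0.30)(0.0450) = 0.2010
adj(I−A) = Cᵀ =
  [ 0.4000   0.1900   0.2700]
  [ 0.0550   0.3025   0.1125]
  [ 0.0450   0.2475   0.4575]
(I − A)⁻¹ = adj(I−A) / det(I−A) ≈
  [   1.9900     0.9453     1.3433]
  [   0.2736     1.5050     0.5597]
  [   0.2239     1.2313     2.2761]
Δx = (I − A)⁻¹ Δd with Δd having +40 in the Healthcare component and 0 elsewhere.
So Δx_2 = L_21 · (+40), where L_21 = adj(I−A)_21 / det(I−A) = 0.0550 / 0.2010.
Δx_2 = 0.0550 × (+40) / 0.2010 = 2.20 / 0.2010 ≈ 10.95.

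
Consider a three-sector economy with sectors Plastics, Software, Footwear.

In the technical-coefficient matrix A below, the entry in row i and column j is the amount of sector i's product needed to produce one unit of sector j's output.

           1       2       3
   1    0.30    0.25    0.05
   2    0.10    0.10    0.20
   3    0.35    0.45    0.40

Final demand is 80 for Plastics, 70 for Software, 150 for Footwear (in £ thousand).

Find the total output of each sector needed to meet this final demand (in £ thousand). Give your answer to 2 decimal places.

I − A =
  [   0.70    -0.25    -0.05]
  [  -0.10     0.90    -0.20]
  [  -0.35    -0.45     0.60]
Cofactors of I−A, C_ij = (−1)^(i+j)·(minor ij) (rows/columns in the sector order above):
  C_11 = (0.90)(0.60) − (-0.20)(-0.45) = 0.4500
  C_12 = −[(-0.10)(0.60) − (-0.20)(-0.35)] = 0.1300
  C_13 = (-0.10)(-0.45) − (0.90)(-0.35) = 0.3600
  C_21 = −[(-0.25)(0.60) − (-0.05)(-0.45)] = 0.1725
  C_22 = (0.70)(0.60) − (-0.05)(-0.35) = 0.4025
  C_23 = −[(0.70)(-0.45) − (-0.25)(-0.35)] = 0.4025
  C_31 = (-0.25)(-0.20) − (-0.05)(0.90) = 0.0950
  C_32 = −[(0.70)(-0.20) − (-0.05)(-0.10)] = 0.1450
  C_33 = (0.70)(0.90) − (-0.25)(-0.10) = 0.6050
det(I−A) = Σ_j (I−A)_1j·C_1j = (0.70)(0.4500) + (-0.25)(0.1300) + (-0.05)(0.3600) = 0.2645
adj(I−A) = Cᵀ =
  [ 0.4500   0.1725   0.0950]
  [ 0.1300   0.4025   0.1450]
  [ 0.3600   0.4025   0.6050]
(I − A)⁻¹ = adj(I−A) / det(I−A) ≈
  [   1.7013     0.6522     0.3592]
  [   0.4915     1.5217     0.5482]
  [   1.3611     1.5217     2.2873]
x = (I − A)⁻¹ d = adj(I−A)·d / det(I−A), with det(I−A) = 0.2645:
  x_1 = (0.4500·80 + 0.1725·70 + 0.0950·150) / 0.2645 = 62.325 / 0.2645 ≈ 235.63
  x_2 = (0.1300·80 + 0.4025·70 + 0.1450·150) / 0.2645 = 60.325 / 0.2645 ≈ 228.07
  x_3 = (0.3600·80 + 0.4025·70 + 0.6050·150) / 0.2645 = 147.725 / 0.2645 ≈ 558.51

x_1 = 235.63, x_2 = 228.07, x_3 = 558.51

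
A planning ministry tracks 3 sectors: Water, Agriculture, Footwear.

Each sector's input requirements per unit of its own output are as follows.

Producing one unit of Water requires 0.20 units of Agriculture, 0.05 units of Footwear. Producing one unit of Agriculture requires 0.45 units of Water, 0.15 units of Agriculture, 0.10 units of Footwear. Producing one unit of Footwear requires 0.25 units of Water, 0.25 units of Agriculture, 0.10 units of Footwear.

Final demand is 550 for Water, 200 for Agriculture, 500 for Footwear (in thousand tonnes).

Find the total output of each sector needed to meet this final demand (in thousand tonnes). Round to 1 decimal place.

I − A =
  [   1.00    -0.45    -0.25]
  [  -0.20     0.85    -0.25]
  [  -0.05    -0.10     0.90]
Cofactors of I−A, C_ij = (−1)^(i+j)·(minor ij) (rows/columns in the sector order above):
  C_11 = (0.85)(0.90) − (-0.25)(-0.10) = 0.7400
  C_12 = −[(-0.20)(0.90) − (-0.25)(-0.05)] = 0.1925
  C_13 = (-0.20)(-0.10) − (0.85)(-0.05) = 0.0625
  C_21 = −[(-0.45)(0.90) − (-0.25)(-0.10)] = 0.4300
  C_22 = (1.00)(0.90) − (-0.25)(-0.05) = 0.8875
  C_23 = −[(1.00)(-0.10) − (-0.45)(-0.05)] = 0.1225
  C_31 = (-0.45)(-0.25) − (-0.25)(0.85) = 0.3250
  C_32 = −[(1.00)(-0.25) − (-0.25)(-0.20)] = 0.3000
  C_33 = (1.00)(0.85) − (-0.45)(-0.20) = 0.7600
det(I−A) = Σ_j (I−A)_1j·C_1j = (1.00)(0.7400) + (-0.45)(0.1925) + (-0.25)(0.0625) = 0.63775
adj(I−A) = Cᵀ =
  [ 0.7400   0.4300   0.3250]
  [ 0.1925   0.8875   0.3000]
  [ 0.0625   0.1225   0.7600]
(I − A)⁻¹ = adj(I−A) / det(I−A) ≈
  [   1.1603     0.6742     0.5096]
  [   0.3018     1.3916     0.4704]
  [   0.0980     0.1921     1.1917]
x = (I − A)⁻¹ d = adj(I−A)·d / det(I−A), with det(I−A) = 0.63775:
  x_W = (0.7400·550 + 0.4300·200 + 0.3250·500) / 0.63775 = 655.50 / 0.63775 ≈ 1027.8
  x_A = (0.1925·550 + 0.8875·200 + 0.3000·500) / 0.63775 = 433.375 / 0.63775 ≈ 679.5
  x_F = (0.0625·550 + 0.1225·200 + 0.7600·500) / 0.63775 = 438.875 / 0.63775 ≈ 688.2

x_W = 1027.8, x_A = 679.5, x_F = 688.2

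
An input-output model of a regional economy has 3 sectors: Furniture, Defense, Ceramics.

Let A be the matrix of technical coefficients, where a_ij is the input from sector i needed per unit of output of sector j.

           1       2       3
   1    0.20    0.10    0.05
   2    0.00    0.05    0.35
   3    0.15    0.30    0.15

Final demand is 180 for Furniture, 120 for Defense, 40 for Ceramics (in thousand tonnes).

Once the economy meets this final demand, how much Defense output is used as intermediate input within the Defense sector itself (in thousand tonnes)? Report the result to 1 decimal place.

I − A =
  [   0.80    -0.10    -0.05]
  [   0.00     0.95    -0.35]
  [  -0.15    -0.30     0.85]
Cofactors of I−A, C_ij = (−1)^(i+j)·(minor ij) (rows/columns in the sector order above):
  C_11 = (0.95)(0.85) − (-0.35)(-0.30) = 0.7025
  C_12 = −[(0.00)(0.85) − (-0.35)(-0.15)] = 0.0525
  C_13 = (0.00)(-0.30) − (0.95)(-0.15) = 0.1425
  C_21 = −[(-0.10)(0.85) − (-0.05)(-0.30)] = 0.1000
  C_22 = (0.80)(0.85) − (-0.05)(-0.15) = 0.6725
  C_23 = −[(0.80)(-0.30) − (-0.10)(-0.15)] = 0.2550
  C_31 = (-0.10)(-0.35) − (-0.05)(0.95) = 0.0825
  C_32 = −[(0.80)(-0.35) − (-0.05)(0.00)] = 0.2800
  C_33 = (0.80)(0.95) − (-0.10)(0.00) = 0.7600
det(I−A) = Σ_j (I−A)_1j·C_1j = (0.80)(0.7025) + (-0.10)(0.0525) + (-0.05)(0.1425) = 0.549625
adj(I−A) = Cᵀ =
  [ 0.7025   0.1000   0.0825]
  [ 0.0525   0.6725   0.2800]
  [ 0.1425   0.2550   0.7600]
(I − A)⁻¹ = adj(I−A) / det(I−A) ≈
  [   1.2781     0.1819     0.1501]
  [   0.0955     1.2236     0.5094]
  [   0.2593     0.4640     1.3828]
First solve x = (I − A)⁻¹ d = adj(I−A)·d / det(I−A); in particular x_2 = (0.0525·180 + 0.6725·120 + 0.2800·40) / 0.549625 = 101.35 / 0.549625 ≈ 184.398.
Intermediate flow from 2 to 2: z_22 = a_22 · x_2 = 0.05 × 101.35 / 0.549625 = 5.0675 / 0.549625 ≈ 9.2.

z_22 = 9.2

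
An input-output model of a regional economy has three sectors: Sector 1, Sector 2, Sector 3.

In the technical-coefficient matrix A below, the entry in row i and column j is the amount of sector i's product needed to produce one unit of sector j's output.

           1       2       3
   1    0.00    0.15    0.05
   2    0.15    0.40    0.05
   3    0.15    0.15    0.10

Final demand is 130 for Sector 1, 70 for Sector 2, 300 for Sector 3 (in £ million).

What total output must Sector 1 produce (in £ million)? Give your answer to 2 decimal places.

I − A =
  [   1.00    -0.15    -0.05]
  [  -0.15     0.60    -0.05]
  [  -0.15    -0.15     0.90]
Cofactors of I−A, C_ij = (−1)^(i+j)·(minor ij) (rows/columns in the sector order above):
  C_11 = (0.60)(0.90) − (-0.05)(-0.15) = 0.5325
  C_12 = −[(-0.15)(0.90) − (-0.05)(-0.15)] = 0.1425
  C_13 = (-0.15)(-0.15) − (0.60)(-0.15) = 0.1125
  C_21 = −[(-0.15)(0.90) − (-0.05)(-0.15)] = 0.1425
  C_22 = (1.00)(0.90) − (-0.05)(-0.15) = 0.8925
  C_23 = −[(1.00)(-0.15) − (-0.15)(-0.15)] = 0.1725
  C_31 = (-0.15)(-0.05) − (-0.05)(0.60) = 0.0375
  C_32 = −[(1.00)(-0.05) − (-0.05)(-0.15)] = 0.0575
  C_33 = (1.00)(0.60) − (-0.15)(-0.15) = 0.5775
det(I−A) = Σ_j (I−A)_1j·C_1j = (1.00)(0.5325) + (-0.15)(0.1425) + (-0.05)(0.1125) = 0.5055
adj(I−A) = Cᵀ =
  [ 0.5325   0.1425   0.0375]
  [ 0.1425   0.8925   0.0575]
  [ 0.1125   0.1725   0.5775]
(I − A)⁻¹ = adj(I−A) / det(I−A) ≈
  [   1.0534     0.2819     0.0742]
  [   0.2819     1.7656     0.1137]
  [   0.2226     0.3412     1.1424]
x = (I − A)⁻¹ d = adj(I−A)·d / det(I−A), with det(I−A) = 0.5055:
  x_1 = (0.5325·130 + 0.1425·70 + 0.0375·300) / 0.5055 = 90.45 / 0.5055 ≈ 178.93
  x_2 = (0.1425·130 + 0.8925·70 + 0.0575·300) / 0.5055 = 98.25 / 0.5055 ≈ 194.36
  x_3 = (0.1125·130 + 0.1725·70 + 0.5775·300) / 0.5055 = 199.95 / 0.5055 ≈ 395.55

x_1 = 178.93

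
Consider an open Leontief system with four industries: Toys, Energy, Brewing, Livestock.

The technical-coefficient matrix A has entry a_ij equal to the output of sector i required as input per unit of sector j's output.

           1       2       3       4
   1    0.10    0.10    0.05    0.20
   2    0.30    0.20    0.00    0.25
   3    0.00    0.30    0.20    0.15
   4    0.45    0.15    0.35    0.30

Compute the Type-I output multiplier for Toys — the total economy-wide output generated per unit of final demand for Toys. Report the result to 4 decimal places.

m_1 = 5.2227

I − A =
  [   0.90    -0.10    -0.05    -0.20]
  [  -0.30     0.80     0.00    -0.25]
  [   0.00    -0.30     0.80    -0.15]
  [  -0.45    -0.15    -0.35     0.70]
Compute the cofactors C_ij = (−1)^(i+j)·(3×3 minor ij) of I−A; the adjugate is their transpose:
adj(I−A) = Cᵀ =
  [ 0.349750   0.107375   0.090875   0.157750]
  [ 0.242250   0.381375   0.115875   0.230250]
  [ 0.157500   0.189000   0.357000   0.189000]
  [ 0.355500   0.245250   0.261750   0.547500]
det(I−A) = Σ_j (I−A)_1j·C_1j = (0.90)(0.349750) + (-0.10)(0.242250) + (-0.05)(0.157500) + (-0.20)(0.355500) = 0.211575
(I − A)⁻¹ = adj(I−A) / det(I−A) ≈
  [   1.65308     0.50750     0.42952     0.74560]
  [   1.14498     1.80255     0.54768     1.08827]
  [   0.74442     0.89330     1.68734     0.89330]
  [   1.68026     1.15916     1.23715     2.58773]
The output multiplier for sector j is the column-j sum of the Leontief inverse (I − A)⁻¹ = adj(I−A) / det(I−A).
Column 1 of adj(I−A): (0.349750, 0.242250, 0.157500, 0.355500); det(I−A) = 0.211575.
m_1 = (0.349750 + 0.242250 + 0.157500 + 0.355500) / 0.211575 = 1.105 / 0.211575 ≈ 5.2227.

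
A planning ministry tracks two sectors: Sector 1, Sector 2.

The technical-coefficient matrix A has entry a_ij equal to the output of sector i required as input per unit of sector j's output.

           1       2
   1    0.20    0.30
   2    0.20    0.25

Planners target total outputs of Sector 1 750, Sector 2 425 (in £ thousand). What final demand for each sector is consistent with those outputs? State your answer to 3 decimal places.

I − A =
  [   0.80    -0.30]
  [  -0.20     0.75]
d = (I − A) x:
  d_1 = (+0.80)·750 + (-0.30)·425 = 472.500
  d_2 = (-0.20)·750 + (+0.75)·425 = 168.750

d_1 = 472.500, d_2 = 168.750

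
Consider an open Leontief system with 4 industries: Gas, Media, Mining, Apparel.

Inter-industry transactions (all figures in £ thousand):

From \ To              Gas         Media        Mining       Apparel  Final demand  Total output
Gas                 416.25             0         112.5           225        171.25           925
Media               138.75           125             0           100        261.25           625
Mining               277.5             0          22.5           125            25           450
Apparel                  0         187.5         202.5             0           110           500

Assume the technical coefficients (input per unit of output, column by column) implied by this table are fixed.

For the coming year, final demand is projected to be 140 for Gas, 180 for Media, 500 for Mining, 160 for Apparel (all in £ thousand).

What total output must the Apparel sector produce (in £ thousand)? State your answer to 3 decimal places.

x_4 = 981.872

Technical coefficients a_ij = z_ij / X_j:
  a_11 = 416.25/925 = 0.45, a_21 = 138.75/925 = 0.15, a_31 = 277.5/925 = 0.30, a_41 = 0/925 = 0.00
  a_12 = 0/625 = 0.00, a_22 = 125/625 = 0.20, a_32 = 0/625 = 0.00, a_42 = 187.5/625 = 0.30
  a_13 = 112.5/450 = 0.25, a_23 = 0/450 = 0.00, a_33 = 22.5/450 = 0.05, a_43 = 202.5/450 = 0.45
  a_14 = 225/500 = 0.45, a_24 = 100/500 = 0.20, a_34 = 125/500 = 0.25, a_44 = 0/500 = 0.00
I − A =
  [   0.55     0.00    -0.25    -0.45]
  [  -0.15     0.80     0.00    -0.20]
  [  -0.30     0.00     0.95    -0.25]
  [   0.00    -0.30    -0.45     1.00]
Compute the cofactors C_ij = (−1)^(i+j)·(3×3 minor ij) of I−A; the adjugate is their transpose:
adj(I−A) = Cᵀ =
  [ 0.613000   0.147000   0.347000   0.392000]
  [ 0.152625   0.324875   0.117375   0.163000]
  [ 0.233250   0.081750   0.386750   0.218000]
  [ 0.150750   0.134250   0.209250   0.358000]
det(I−A) = Σ_j (I−A)_1j·C_1j = (0.55)(0.613000) + (0.00)(0.152625) + (-0.25)(0.233250) + (-0.45)(0.150750) = 0.2110
(I − A)⁻¹ = adj(I−A) / det(I−A) ≈
  [   2.9052     0.6967     1.6445     1.8578]
  [   0.7233     1.5397     0.5563     0.7725]
  [   1.1055     0.3874     1.8329     1.0332]
  [   0.7145     0.6363     0.9917     1.6967]
x = (I − A)⁻¹ d = adj(I−A)·d / det(I−A), with det(I−A) = 0.2110:
  x_1 = (0.613000·140 + 0.147000·180 + 0.347000·500 + 0.392000·160) / 0.2110 = 348.50 / 0.2110 ≈ 1651.659
  x_2 = (0.152625·140 + 0.324875·180 + 0.117375·500 + 0.163000·160) / 0.2110 = 164.6125 / 0.2110 ≈ 780.154
  x_3 = (0.233250·140 + 0.081750·180 + 0.386750·500 + 0.218000·160) / 0.2110 = 275.625 / 0.2110 ≈ 1306.280
  x_4 = (0.150750·140 + 0.134250·180 + 0.209250·500 + 0.358000·160) / 0.2110 = 207.175 / 0.2110 ≈ 981.872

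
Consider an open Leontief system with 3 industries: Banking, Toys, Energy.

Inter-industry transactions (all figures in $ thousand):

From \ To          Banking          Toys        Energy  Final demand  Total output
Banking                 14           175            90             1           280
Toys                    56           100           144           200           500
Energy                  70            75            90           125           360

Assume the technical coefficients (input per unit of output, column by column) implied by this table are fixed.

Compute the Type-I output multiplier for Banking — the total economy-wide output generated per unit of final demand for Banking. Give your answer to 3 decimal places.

m_1 = 2.772

Technical coefficients a_ij = z_ij / X_j:
  a_11 = 14/280 = 0.05, a_21 = 56/280 = 0.20, a_31 = 70/280 = 0.25
  a_12 = 175/500 = 0.35, a_22 = 100/500 = 0.20, a_32 = 75/500 = 0.15
  a_13 = 90/360 = 0.25, a_23 = 144/360 = 0.40, a_33 = 90/360 = 0.25
I − A =
  [   0.95    -0.35    -0.25]
  [  -0.20     0.80    -0.40]
  [  -0.25    -0.15     0.75]
Cofactors of I−A, C_ij = (−1)^(i+j)·(minor ij) (rows/columns in the sector order above):
  C_11 = (0.80)(0.75) − (-0.40)(-0.15) = 0.5400
  C_12 = −[(-0.20)(0.75) − (-0.40)(-0.25)] = 0.2500
  C_13 = (-0.20)(-0.15) − (0.80)(-0.25) = 0.2300
  C_21 = −[(-0.35)(0.75) − (-0.25)(-0.15)] = 0.3000
  C_22 = (0.95)(0.75) − (-0.25)(-0.25) = 0.6500
  C_23 = −[(0.95)(-0.15) − (-0.35)(-0.25)] = 0.2300
  C_31 = (-0.35)(-0.40) − (-0.25)(0.80) = 0.3400
  C_32 = −[(0.95)(-0.40) − (-0.25)(-0.20)] = 0.4300
  C_33 = (0.95)(0.80) − (-0.35)(-0.20) = 0.6900
det(I−A) = Σ_j (I−A)_1j·C_1j = (0.95)(0.5400) + (-0.35)(0.2500) + (-0.25)(0.2300) = 0.3680
adj(I−A) = Cᵀ =
  [ 0.5400   0.3000   0.3400]
  [ 0.2500   0.6500   0.4300]
  [ 0.2300   0.2300   0.6900]
(I − A)⁻¹ = adj(I−A) / det(I−A) ≈
  [   1.4674     0.8152     0.9239]
  [   0.6793     1.7663     1.1685]
  [   0.6250     0.6250     1.8750]
The output multiplier for sector j is the column-j sum of the Leontief inverse (I − A)⁻¹ = adj(I−A) / det(I−A).
Column 1 of adj(I−A): (0.5400, 0.2500, 0.2300); det(I−A) = 0.3680.
m_1 = (0.5400 + 0.2500 + 0.2300) / 0.3680 = 1.02 / 0.3680 ≈ 2.772.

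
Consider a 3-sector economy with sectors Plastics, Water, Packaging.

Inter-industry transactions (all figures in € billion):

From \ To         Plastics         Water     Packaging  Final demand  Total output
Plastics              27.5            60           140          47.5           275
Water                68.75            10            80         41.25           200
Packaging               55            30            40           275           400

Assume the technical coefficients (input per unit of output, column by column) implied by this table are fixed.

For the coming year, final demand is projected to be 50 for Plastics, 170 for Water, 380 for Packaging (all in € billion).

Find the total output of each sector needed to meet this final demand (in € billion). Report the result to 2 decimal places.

x_1 = 420.36, x_2 = 412.60, x_3 = 584.40

Technical coefficients a_ij = z_ij / X_j:
  a_11 = 27.5/275 = 0.10, a_21 = 68.75/275 = 0.25, a_31 = 55/275 = 0.20
  a_12 = 60/200 = 0.30, a_22 = 10/200 = 0.05, a_32 = 30/200 = 0.15
  a_13 = 140/400 = 0.35, a_23 = 80/400 = 0.20, a_33 = 40/400 = 0.10
I − A =
  [   0.90    -0.30    -0.35]
  [  -0.25     0.95    -0.20]
  [  -0.20    -0.15     0.90]
Cofactors of I−A, C_ij = (−1)^(i+j)·(minor ij) (rows/columns in the sector order above):
  C_11 = (0.95)(0.90) − (-0.20)(-0.15) = 0.8250
  C_12 = −[(-0.25)(0.90) − (-0.20)(-0.20)] = 0.2650
  C_13 = (-0.25)(-0.15) − (0.95)(-0.20) = 0.2275
  C_21 = −[(-0.30)(0.90) − (-0.35)(-0.15)] = 0.3225
  C_22 = (0.90)(0.90) − (-0.35)(-0.20) = 0.7400
  C_23 = −[(0.90)(-0.15) − (-0.30)(-0.20)] = 0.1950
  C_31 = (-0.30)(-0.20) − (-0.35)(0.95) = 0.3925
  C_32 = −[(0.90)(-0.20) − (-0.35)(-0.25)] = 0.2675
  C_33 = (0.90)(0.95) − (-0.30)(-0.25) = 0.7800
det(I−A) = Σ_j (I−A)_1j·C_1j = (0.90)(0.8250) + (-0.30)(0.2650) + (-0.35)(0.2275) = 0.583375
adj(I−A) = Cᵀ =
  [ 0.8250   0.3225   0.3925]
  [ 0.2650   0.7400   0.2675]
  [ 0.2275   0.1950   0.7800]
(I − A)⁻¹ = adj(I−A) / det(I−A) ≈
  [   1.4142     0.5528     0.6728]
  [   0.4543     1.2685     0.4585]
  [   0.3900     0.3343     1.3370]
x = (I − A)⁻¹ d = adj(I−A)·d / det(I−A), with det(I−A) = 0.583375:
  x_1 = (0.8250·50 + 0.3225·170 + 0.3925·380) / 0.583375 = 245.225 / 0.583375 ≈ 420.36
  x_2 = (0.2650·50 + 0.7400·170 + 0.2675·380) / 0.583375 = 240.70 / 0.583375 ≈ 412.60
  x_3 = (0.2275·50 + 0.1950·170 + 0.7800·380) / 0.583375 = 340.925 / 0.583375 ≈ 584.40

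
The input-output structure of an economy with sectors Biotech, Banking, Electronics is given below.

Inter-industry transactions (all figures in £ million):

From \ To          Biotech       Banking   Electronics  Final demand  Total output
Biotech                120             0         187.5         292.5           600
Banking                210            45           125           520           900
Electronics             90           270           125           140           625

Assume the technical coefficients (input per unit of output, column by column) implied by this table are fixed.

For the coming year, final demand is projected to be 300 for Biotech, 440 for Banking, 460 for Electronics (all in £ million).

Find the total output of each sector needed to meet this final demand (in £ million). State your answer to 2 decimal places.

x_1 = 783.74, x_2 = 981.37, x_3 = 1089.96

Technical coefficients a_ij = z_ij / X_j:
  a_11 = 120/600 = 0.20, a_21 = 210/600 = 0.35, a_31 = 90/600 = 0.15
  a_12 = 0/900 = 0.00, a_22 = 45/900 = 0.05, a_32 = 270/900 = 0.30
  a_13 = 187.5/625 = 0.30, a_23 = 125/625 = 0.20, a_33 = 125/625 = 0.20
I − A =
  [   0.80     0.00    -0.30]
  [  -0.35     0.95    -0.20]
  [  -0.15    -0.30     0.80]
Cofactors of I−A, C_ij = (−1)^(i+j)·(minor ij) (rows/columns in the sector order above):
  C_11 = (0.95)(0.80) − (-0.20)(-0.30) = 0.7000
  C_12 = −[(-0.35)(0.80) − (-0.20)(-0.15)] = 0.3100
  C_13 = (-0.35)(-0.30) − (0.95)(-0.15) = 0.2475
  C_21 = −[(0.00)(0.80) − (-0.30)(-0.30)] = 0.0900
  C_22 = (0.80)(0.80) − (-0.30)(-0.15) = 0.5950
  C_23 = −[(0.80)(-0.30) − (0.00)(-0.15)] = 0.2400
  C_31 = (0.00)(-0.20) − (-0.30)(0.95) = 0.2850
  C_32 = −[(0.80)(-0.20) − (-0.30)(-0.35)] = 0.2650
  C_33 = (0.80)(0.95) − (0.00)(-0.35) = 0.7600
det(I−A) = Σ_j (I−A)_1j·C_1j = (0.80)(0.7000) + (0.00)(0.3100) + (-0.30)(0.2475) = 0.48575
adj(I−A) = Cᵀ =
  [ 0.7000   0.0900   0.2850]
  [ 0.3100   0.5950   0.2650]
  [ 0.2475   0.2400   0.7600]
(I − A)⁻¹ = adj(I−A) / det(I−A) ≈
  [   1.4411     0.1853     0.5867]
  [   0.6382     1.2249     0.5455]
  [   0.5095     0.4941     1.5646]
x = (I − A)⁻¹ d = adj(I−A)·d / det(I−A), with det(I−A) = 0.48575:
  x_1 = (0.7000·300 + 0.0900·440 + 0.2850·460) / 0.48575 = 380.70 / 0.48575 ≈ 783.74
  x_2 = (0.3100·300 + 0.5950·440 + 0.2650·460) / 0.48575 = 476.70 / 0.48575 ≈ 981.37
  x_3 = (0.2475·300 + 0.2400·440 + 0.7600·460) / 0.48575 = 529.45 / 0.48575 ≈ 1089.96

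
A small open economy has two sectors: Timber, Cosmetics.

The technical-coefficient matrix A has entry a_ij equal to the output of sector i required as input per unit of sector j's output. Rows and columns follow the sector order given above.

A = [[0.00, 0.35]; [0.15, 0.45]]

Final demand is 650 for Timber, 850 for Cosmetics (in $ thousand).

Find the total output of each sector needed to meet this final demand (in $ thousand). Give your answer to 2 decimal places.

x_1 = 1316.58, x_2 = 1904.52

I − A =
  [   1.00    -0.35]
  [  -0.15     0.55]
det(I−A) = (1.00)(0.55) − (-0.35)(-0.15) = 0.4975
adj(I−A) = [[0.55, 0.35], [0.15, 1.00]]
(I − A)⁻¹ = adj(I−A) / det(I−A) ≈
  [   1.1055     0.7035]
  [   0.3015     2.0101]
x = (I − A)⁻¹ d = adj(I−A)·d / det(I−A), with det(I−A) = 0.4975:
  x_1 = (0.55·650 + 0.35·850) / 0.4975 = 655.00 / 0.4975 ≈ 1316.58
  x_2 = (0.15·650 + 1.00·850) / 0.4975 = 947.50 / 0.4975 ≈ 1904.52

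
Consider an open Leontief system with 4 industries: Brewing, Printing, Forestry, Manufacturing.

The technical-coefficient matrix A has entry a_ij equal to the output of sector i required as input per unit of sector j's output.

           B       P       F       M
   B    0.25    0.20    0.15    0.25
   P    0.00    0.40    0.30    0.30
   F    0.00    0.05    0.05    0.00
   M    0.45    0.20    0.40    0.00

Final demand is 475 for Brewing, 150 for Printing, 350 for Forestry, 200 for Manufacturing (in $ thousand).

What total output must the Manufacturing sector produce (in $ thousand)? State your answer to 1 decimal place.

I − A =
  [   0.75    -0.20    -0.15    -0.25]
  [   0.00     0.60    -0.30    -0.30]
  [   0.00    -0.05     0.95     0.00]
  [  -0.45    -0.20    -0.40     1.00]
Compute the cofactors C_ij = (−1)^(i+j)·(3×3 minor ij) of I−A; the adjugate is their transpose:
adj(I−A) = Cᵀ =
  [ 0.492000   0.250000   0.240000   0.198000]
  [ 0.128250   0.605625   0.301500   0.213750]
  [ 0.006750   0.031875   0.310500   0.011250]
  [ 0.249750   0.246375   0.292500   0.416250]
det(I−A) = Σ_j (I−A)_1j·C_1j = (0.75)(0.492000) + (-0.20)(0.128250) + (-0.15)(0.006750) + (-0.25)(0.249750) = 0.2799
(I − A)⁻¹ = adj(I−A) / det(I−A) ≈
  [   1.7578     0.8932     0.8574     0.7074]
  [   0.4582     2.1637     1.0772     0.7637]
  [   0.0241     0.1139     1.1093     0.0402]
  [   0.8923     0.8802     1.0450     1.4871]
x = (I − A)⁻¹ d = adj(I−A)·d / det(I−A), with det(I−A) = 0.2799:
  x_B = (0.492000·475 + 0.250000·150 + 0.240000·350 + 0.198000·200) / 0.2799 = 394.80 / 0.2799 ≈ 1410.5
  x_P = (0.128250·475 + 0.605625·150 + 0.301500·350 + 0.213750·200) / 0.2799 = 300.0375 / 0.2799 ≈ 1071.9
  x_F = (0.006750·475 + 0.031875·150 + 0.310500·350 + 0.011250·200) / 0.2799 = 118.9125 / 0.2799 ≈ 424.8
  x_M = (0.249750·475 + 0.246375·150 + 0.292500·350 + 0.416250·200) / 0.2799 = 341.2125 / 0.2799 ≈ 1219.1

x_M = 1219.1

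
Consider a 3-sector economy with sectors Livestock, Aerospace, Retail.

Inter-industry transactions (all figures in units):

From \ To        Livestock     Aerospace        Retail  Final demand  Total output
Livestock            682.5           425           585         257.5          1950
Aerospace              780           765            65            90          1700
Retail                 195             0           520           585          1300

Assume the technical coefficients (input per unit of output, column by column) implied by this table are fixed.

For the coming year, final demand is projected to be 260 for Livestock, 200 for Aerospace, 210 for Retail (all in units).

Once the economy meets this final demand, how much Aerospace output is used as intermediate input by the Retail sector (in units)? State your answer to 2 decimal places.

Technical coefficients a_ij = z_ij / X_j:
  a_LL = 682.5/1950 = 0.35, a_AL = 780/1950 = 0.40, a_RL = 195/1950 = 0.10
  a_LA = 425/1700 = 0.25, a_AA = 765/1700 = 0.45, a_RA = 0/1700 = 0.00
  a_LR = 585/1300 = 0.45, a_AR = 65/1300 = 0.05, a_RR = 520/1300 = 0.40
I − A =
  [   0.65    -0.25    -0.45]
  [  -0.40     0.55    -0.05]
  [  -0.10     0.00     0.60]
Cofactors of I−A, C_ij = (−1)^(i+j)·(minor ij) (rows/columns in the sector order above):
  C_11 = (0.55)(0.60) − (-0.05)(0.00) = 0.3300
  C_12 = −[(-0.40)(0.60) − (-0.05)(-0.10)] = 0.2450
  C_13 = (-0.40)(0.00) − (0.55)(-0.10) = 0.0550
  C_21 = −[(-0.25)(0.60) − (-0.45)(0.00)] = 0.1500
  C_22 = (0.65)(0.60) − (-0.45)(-0.10) = 0.3450
  C_23 = −[(0.65)(0.00) − (-0.25)(-0.10)] = 0.0250
  C_31 = (-0.25)(-0.05) − (-0.45)(0.55) = 0.2600
  C_32 = −[(0.65)(-0.05) − (-0.45)(-0.40)] = 0.2125
  C_33 = (0.65)(0.55) − (-0.25)(-0.40) = 0.2575
det(I−A) = Σ_j (I−A)_1j·C_1j = (0.65)(0.3300) + (-0.25)(0.2450) + (-0.45)(0.0550) = 0.1285
adj(I−A) = Cᵀ =
  [ 0.3300   0.1500   0.2600]
  [ 0.2450   0.3450   0.2125]
  [ 0.0550   0.0250   0.2575]
(I − A)⁻¹ = adj(I−A) / det(I−A) ≈
  [   2.5681     1.1673     2.0233]
  [   1.9066     2.6848     1.6537]
  [   0.4280     0.1946     2.0039]
First solve x = (I − A)⁻¹ d = adj(I−A)·d / det(I−A); in particular x_R = (0.0550·260 + 0.0250·200 + 0.2575·210) / 0.1285 = 73.375 / 0.1285 ≈ 571.0117.
Intermediate flow from A to R: z_AR = a_AR · x_R = 0.05 × 73.375 / 0.1285 = 3.66875 / 0.1285 ≈ 28.55.

z_AR = 28.55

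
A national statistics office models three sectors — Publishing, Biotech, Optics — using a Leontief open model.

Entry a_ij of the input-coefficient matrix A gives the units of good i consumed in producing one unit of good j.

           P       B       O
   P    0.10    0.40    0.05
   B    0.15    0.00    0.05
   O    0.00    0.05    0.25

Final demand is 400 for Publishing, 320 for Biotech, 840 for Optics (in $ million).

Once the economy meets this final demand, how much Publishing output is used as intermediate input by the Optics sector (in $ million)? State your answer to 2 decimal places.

z_PO = 57.62

I − A =
  [   0.90    -0.40    -0.05]
  [  -0.15     1.00    -0.05]
  [   0.00    -0.05     0.75]
Cofactors of I−A, C_ij = (−1)^(i+j)·(minor ij) (rows/columns in the sector order above):
  C_11 = (1.00)(0.75) − (-0.05)(-0.05) = 0.7475
  C_12 = −[(-0.15)(0.75) − (-0.05)(0.00)] = 0.1125
  C_13 = (-0.15)(-0.05) − (1.00)(0.00) = 0.0075
  C_21 = −[(-0.40)(0.75) − (-0.05)(-0.05)] = 0.3025
  C_22 = (0.90)(0.75) − (-0.05)(0.00) = 0.6750
  C_23 = −[(0.90)(-0.05) − (-0.40)(0.00)] = 0.0450
  C_31 = (-0.40)(-0.05) − (-0.05)(1.00) = 0.0700
  C_32 = −[(0.90)(-0.05) − (-0.05)(-0.15)] = 0.0525
  C_33 = (0.90)(1.00) − (-0.40)(-0.15) = 0.8400
det(I−A) = Σ_j (I−A)_1j·C_1j = (0.90)(0.7475) + (-0.40)(0.1125) + (-0.05)(0.0075) = 0.627375
adj(I−A) = Cᵀ =
  [ 0.7475   0.3025   0.0700]
  [ 0.1125   0.6750   0.0525]
  [ 0.0075   0.0450   0.8400]
(I − A)⁻¹ = adj(I−A) / det(I−A) ≈
  [   1.1915     0.4822     0.1116]
  [   0.1793     1.0759     0.0837]
  [   0.0120     0.0717     1.3389]
First solve x = (I − A)⁻¹ d = adj(I−A)·d / det(I−A); in particular x_O = (0.0075·400 + 0.0450·320 + 0.8400·840) / 0.627375 = 723.00 / 0.627375 ≈ 1152.4208.
Intermediate flow from P to O: z_PO = a_PO · x_O = 0.05 × 723.00 / 0.627375 = 36.15 / 0.627375 ≈ 57.62.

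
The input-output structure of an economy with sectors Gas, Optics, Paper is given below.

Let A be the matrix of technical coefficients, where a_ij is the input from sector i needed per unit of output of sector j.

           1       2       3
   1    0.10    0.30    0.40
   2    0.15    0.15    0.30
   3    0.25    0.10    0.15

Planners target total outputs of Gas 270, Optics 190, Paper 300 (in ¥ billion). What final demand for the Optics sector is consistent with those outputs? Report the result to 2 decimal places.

d_2 = 31.00

I − A =
  [   0.90    -0.30    -0.40]
  [  -0.15     0.85    -0.30]
  [  -0.25    -0.10     0.85]
d = (I − A) x:
  d_1 = (+0.90)·270 + (-0.30)·190 + (-0.40)·300 = 66.00
  d_2 = (-0.15)·270 + (+0.85)·190 + (-0.30)·300 = 31.00
  d_3 = (-0.25)·270 + (-0.10)·190 + (+0.85)·300 = 168.50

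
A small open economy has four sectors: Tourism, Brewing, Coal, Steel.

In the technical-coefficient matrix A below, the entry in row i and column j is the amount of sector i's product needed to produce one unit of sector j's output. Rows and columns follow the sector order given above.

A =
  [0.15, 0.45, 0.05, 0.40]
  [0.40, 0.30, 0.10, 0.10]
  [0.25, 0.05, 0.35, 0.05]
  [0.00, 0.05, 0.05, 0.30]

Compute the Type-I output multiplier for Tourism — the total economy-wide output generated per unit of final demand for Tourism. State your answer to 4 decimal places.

I − A =
  [   0.85    -0.45    -0.05    -0.40]
  [  -0.40     0.70    -0.10    -0.10]
  [  -0.25    -0.05     0.65    -0.05]
  [   0.00    -0.05    -0.05     0.70]
Compute the cofactors C_ij = (−1)^(i+j)·(3×3 minor ij) of I−A; the adjugate is their transpose:
adj(I−A) = Cᵀ =
  [ 0.309500   0.219500   0.074000   0.213500]
  [ 0.199750   0.370875   0.085750   0.173250]
  [ 0.136250   0.115625   0.278250   0.114250]
  [ 0.024000   0.034750   0.026000   0.244500]
det(I−A) = Σ_j (I−A)_1j·C_1j = (0.85)(0.309500) + (-0.45)(0.199750) + (-0.05)(0.136250) + (-0.40)(0.024000) = 0.156775
(I − A)⁻¹ = adj(I−A) / det(I−A) ≈
  [   1.97417     1.40010     0.47201     1.36182]
  [   1.27412     2.36565     0.54696     1.10509]
  [   0.86908     0.73752     1.77484     0.72875]
  [   0.15309     0.22166     0.16584     1.55956]
The output multiplier for sector j is the column-j sum of the Leontief inverse (I − A)⁻¹ = adj(I−A) / det(I−A).
Column T of adj(I−A): (0.309500, 0.199750, 0.136250, 0.024000); det(I−A) = 0.156775.
m_T = (0.309500 + 0.199750 + 0.136250 + 0.024000) / 0.156775 = 0.6695 / 0.156775 ≈ 4.2705.

m_T = 4.2705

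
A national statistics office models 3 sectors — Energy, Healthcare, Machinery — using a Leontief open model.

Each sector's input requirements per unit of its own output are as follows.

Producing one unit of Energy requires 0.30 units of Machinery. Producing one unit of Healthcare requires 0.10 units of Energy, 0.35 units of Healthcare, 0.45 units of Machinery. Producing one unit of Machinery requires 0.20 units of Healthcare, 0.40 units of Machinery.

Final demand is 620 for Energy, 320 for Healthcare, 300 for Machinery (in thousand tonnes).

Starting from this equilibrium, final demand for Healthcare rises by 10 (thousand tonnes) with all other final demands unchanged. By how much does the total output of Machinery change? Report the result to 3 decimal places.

Δx_3 = 16.327

I − A =
  [   1.00    -0.10     0.00]
  [   0.00     0.65    -0.20]
  [  -0.30    -0.45     0.60]
Cofactors of I−A, C_ij = (−1)^(i+j)·(minor ij) (rows/columns in the sector order above):
  C_11 = (0.65)(0.60) − (-0.20)(-0.45) = 0.3000
  C_12 = −[(0.00)(0.60) − (-0.20)(-0.30)] = 0.0600
  C_13 = (0.00)(-0.45) − (0.65)(-0.30) = 0.1950
  C_21 = −[(-0.10)(0.60) − (0.00)(-0.45)] = 0.0600
  C_22 = (1.00)(0.60) − (0.00)(-0.30) = 0.6000
  C_23 = −[(1.00)(-0.45) − (-0.10)(-0.30)] = 0.4800
  C_31 = (-0.10)(-0.20) − (0.00)(0.65) = 0.0200
  C_32 = −[(1.00)(-0.20) − (0.00)(0.00)] = 0.2000
  C_33 = (1.00)(0.65) − (-0.10)(0.00) = 0.6500
det(I−A) = Σ_j (I−A)_1j·C_1j = (1.00)(0.3000) + (-0.10)(0.0600) + (0.00)(0.1950) = 0.2940
adj(I−A) = Cᵀ =
  [ 0.3000   0.0600   0.0200]
  [ 0.0600   0.6000   0.2000]
  [ 0.1950   0.4800   0.6500]
(I − A)⁻¹ = adj(I−A) / det(I−A) ≈
  [   1.0204     0.2041     0.0680]
  [   0.2041     2.0408     0.6803]
  [   0.6633     1.6327     2.2109]
Δx = (I − A)⁻¹ Δd with Δd having +10 in the Healthcare component and 0 elsewhere.
So Δx_3 = L_32 · (+10), where L_32 = adj(I−A)_32 / det(I−A) = 0.4800 / 0.2940.
Δx_3 = 0.4800 × (+10) / 0.2940 = 4.80 / 0.2940 ≈ 16.327.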